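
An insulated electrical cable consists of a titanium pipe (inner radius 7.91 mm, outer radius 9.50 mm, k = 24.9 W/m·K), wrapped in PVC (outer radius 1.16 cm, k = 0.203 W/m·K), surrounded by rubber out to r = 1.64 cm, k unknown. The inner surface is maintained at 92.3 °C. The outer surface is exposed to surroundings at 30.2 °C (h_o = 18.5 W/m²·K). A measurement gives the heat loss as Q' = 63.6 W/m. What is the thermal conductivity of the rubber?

k = 0.187 W/m·K

ΣR = ΔT/Q' = |92.3 − 30.2|/63.6 = 0.9764 m·K/W
Known resistances:
  R'_titanium = ln(0.00950/0.00791)/(2πk) = 0.1832/(2π·24.9) = 0.001171 m·K/W
  R'_PVC = ln(0.0116/0.00950)/(2πk) = 0.1997/(2π·0.203) = 0.1566 m·K/W
  R'_conv,out = 1/(2πr h) = 1/(2π·0.0164·18.5) = 0.5246 m·K/W
R_rubber = ΣR − ΣR_known = 0.9764 − 0.6824 = 0.2940 m·K/W
ln(r₂/r₁)/(2πk) = 0.2940 ⇒ k = 0.3463/(2π·0.2940) = 0.187 W/m·K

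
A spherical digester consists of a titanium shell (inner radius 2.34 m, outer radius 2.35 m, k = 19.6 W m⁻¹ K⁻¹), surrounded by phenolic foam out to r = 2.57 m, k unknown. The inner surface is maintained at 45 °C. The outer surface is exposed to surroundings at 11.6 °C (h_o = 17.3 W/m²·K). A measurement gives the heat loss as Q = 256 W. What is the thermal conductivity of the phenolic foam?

k = 0.0223 W/m·K

ΣR = ΔT/Q = |45 − 11.6|/256 = 0.1305 K/W
Known resistances:
  R_titanium = (1/2.34 − 1/2.35)/(4πk) = 0.001819/(4π·19.6) = 7.383×10^-6 K/W
  R_conv,out = 1/(4πr²h) = 1/(4π·2.57²·17.3) = 6.964×10^-4 K/W
R_phenolic foam = ΣR − ΣR_known = 0.1305 − 7.038×10^-4 = 0.1298 K/W
(1/r₁−1/r₂)/(4πk) = 0.1298 ⇒ k = 0.03643/(4π·0.1298) = 0.0223 W/m·K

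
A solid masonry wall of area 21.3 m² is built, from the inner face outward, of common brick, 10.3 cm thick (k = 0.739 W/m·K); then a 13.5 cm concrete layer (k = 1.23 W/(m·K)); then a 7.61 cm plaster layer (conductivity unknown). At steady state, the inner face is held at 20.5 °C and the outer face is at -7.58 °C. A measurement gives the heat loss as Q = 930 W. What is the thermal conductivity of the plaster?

ΣR = ΔT/Q = |20.5 − -7.58|/930 = 0.03019 K/W
Known resistances:
  R_common brick = L/(kA) = 0.103/(0.739·21.3) = 0.006544 K/W
  R_concrete = L/(kA) = 0.135/(1.23·21.3) = 0.005153 K/W
R_plaster = ΣR − ΣR_known = 0.03019 − 0.01170 = 0.01849 K/W
L/(kA) = 0.01849 ⇒ k = 0.0761/(0.01849·21.3) = 0.193 W/m·K

k = 0.193 W/m·K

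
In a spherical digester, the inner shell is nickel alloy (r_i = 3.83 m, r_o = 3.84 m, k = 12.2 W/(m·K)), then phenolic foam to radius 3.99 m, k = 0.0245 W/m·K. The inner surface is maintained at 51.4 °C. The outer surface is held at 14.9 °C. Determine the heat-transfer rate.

Treat each layer as a resistance in series:
  R_nickel alloy = (1/3.83 − 1/3.84)/(4πk) = 6.799×10^-4/(4π·12.2) = 4.435×10^-6 K/W
  R_phenolic foam = (1/3.84 − 1/3.99)/(4πk) = 0.009790/(4π·0.0245) = 0.03180 K/W
ΣR = 4.435×10^-6 + 0.03180 = 0.03180 K/W
Q = ΔT/ΣR = (51.4 °C − 14.9 °C)/0.03180 = 1150 W

Q = 1150 W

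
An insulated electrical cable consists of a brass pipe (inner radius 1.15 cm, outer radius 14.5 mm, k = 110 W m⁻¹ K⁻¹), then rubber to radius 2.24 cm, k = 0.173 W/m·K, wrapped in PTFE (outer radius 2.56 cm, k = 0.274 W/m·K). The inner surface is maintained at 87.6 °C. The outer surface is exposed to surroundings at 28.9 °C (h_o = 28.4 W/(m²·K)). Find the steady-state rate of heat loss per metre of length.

Treat each layer as a resistance in series:
  R'_brass = ln(0.0145/0.0115)/(2πk) = 0.2318/(2π·110) = 3.354×10^-4 m·K/W
  R'_rubber = ln(0.0224/0.0145)/(2πk) = 0.4349/(2π·0.173) = 0.4001 m·K/W
  R'_PTFE = ln(0.0256/0.0224)/(2πk) = 0.1335/(2π·0.274) = 0.07756 m·K/W
  R'_conv,out = 1/(2πr h) = 1/(2π·0.0256·28.4) = 0.2189 m·K/W
ΣR = 3.354×10^-4 + 0.4001 + 0.07756 + 0.2189 = 0.6969 m·K/W
Q' = ΔT/ΣR = (87.6 °C − 28.9 °C)/0.6969 = 84.2 W/m

Q' = 84.2 W/m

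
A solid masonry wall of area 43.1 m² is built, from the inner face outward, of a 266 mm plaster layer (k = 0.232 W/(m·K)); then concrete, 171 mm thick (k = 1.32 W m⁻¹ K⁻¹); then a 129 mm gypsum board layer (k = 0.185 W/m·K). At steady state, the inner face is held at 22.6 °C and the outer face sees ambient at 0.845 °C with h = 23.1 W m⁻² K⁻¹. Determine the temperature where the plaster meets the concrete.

T = 10.2 °C

Resistance network (inner→outer):
  R_plaster = L/(kA) = 0.266/(0.232·43.1) = 0.02660 K/W
  R_concrete = L/(kA) = 0.171/(1.32·43.1) = 0.003006 K/W
  R_gypsum board = L/(kA) = 0.129/(0.185·43.1) = 0.01618 K/W
  R_conv,out = 1/(hA) = 1/(23.1·43.1) = 0.001004 K/W
ΣR = 0.02660 + 0.003006 + 0.01618 + 0.001004 = 0.04679 K/W
Q = ΔT/ΣR = (22.6 °C − 0.845 °C)/0.04679 = 464.9 W
From the inner boundary to the plaster/concrete interface, ΣR_partial = 0.02660 K/W.
T_interface = T_in − Q·ΣR_partial = 22.6 °C − (464.9)(0.02660) = 10.2 °C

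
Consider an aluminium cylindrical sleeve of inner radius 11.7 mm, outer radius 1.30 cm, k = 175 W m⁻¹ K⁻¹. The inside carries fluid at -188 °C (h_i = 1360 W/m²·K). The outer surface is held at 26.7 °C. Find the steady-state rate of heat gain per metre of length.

Q' = 21.3 kW/m

Resistance network (inner→outer):
  R'_conv,in = 1/(2πr h) = 1/(2π·0.0117·1360) = 0.01000 m·K/W
  R'_aluminium = ln(0.0130/0.0117)/(2πk) = 0.1054/(2π·175) = 9.582×10^-5 m·K/W
ΣR = 0.01000 + 9.582×10^-5 = 0.01010 m·K/W
Q' = ΔT/ΣR = (-188 °C − 26.7 °C)/0.01010 = -21300 W/m
(Negative Q' ⇒ heat flows inward; heat gain = 21300 W/m.)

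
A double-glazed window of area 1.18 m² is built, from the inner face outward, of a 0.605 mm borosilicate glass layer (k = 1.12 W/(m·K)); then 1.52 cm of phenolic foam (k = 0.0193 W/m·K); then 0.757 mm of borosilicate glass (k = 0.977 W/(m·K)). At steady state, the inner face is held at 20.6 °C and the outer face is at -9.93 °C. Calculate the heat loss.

Q = 45.7 W

Treat each layer as a resistance in series:
  R_borosilicate glass = L/(kA) = 6.05×10^-4/(1.12·1.18) = 4.578×10^-4 K/W
  R_phenolic foam = L/(kA) = 0.0152/(0.0193·1.18) = 0.6674 K/W
  R_borosilicate glass = L/(kA) = 7.57×10^-4/(0.977·1.18) = 6.566×10^-4 K/W
ΣR = 4.578×10^-4 + 0.6674 + 6.566×10^-4 = 0.6685 K/W
Q = ΔT/ΣR = (20.6 °C − -9.93 °C)/0.6685 = 45.7 W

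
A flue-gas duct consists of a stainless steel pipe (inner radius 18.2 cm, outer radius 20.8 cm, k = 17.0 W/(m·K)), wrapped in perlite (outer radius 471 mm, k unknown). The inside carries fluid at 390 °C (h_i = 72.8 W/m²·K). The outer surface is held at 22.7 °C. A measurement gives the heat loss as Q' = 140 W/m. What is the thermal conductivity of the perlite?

ΣR = ΔT/Q' = |390 − 22.7|/140 = 2.624 m·K/W
Known resistances:
  R'_conv,in = 1/(2πr h) = 1/(2π·0.182·72.8) = 0.01201 m·K/W
  R'_stainless steel = ln(0.208/0.182)/(2πk) = 0.1335/(2π·17.0) = 0.001250 m·K/W
R_perlite = ΣR − ΣR_known = 2.624 − 0.01326 = 2.611 m·K/W
ln(r₂/r₁)/(2πk) = 2.611 ⇒ k = 0.8173/(2π·2.611) = 0.0498 W/m·K

k = 0.0498 W/m·K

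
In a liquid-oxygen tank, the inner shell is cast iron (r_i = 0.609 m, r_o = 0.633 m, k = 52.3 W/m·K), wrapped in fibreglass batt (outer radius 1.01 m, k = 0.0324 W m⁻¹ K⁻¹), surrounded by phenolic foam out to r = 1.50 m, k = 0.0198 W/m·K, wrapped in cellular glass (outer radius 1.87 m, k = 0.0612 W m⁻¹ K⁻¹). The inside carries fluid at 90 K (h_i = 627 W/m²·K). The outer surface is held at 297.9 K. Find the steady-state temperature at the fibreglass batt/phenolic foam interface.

Treat each layer as a resistance in series:
  R_conv,in = 1/(4πr²h) = 1/(4π·0.609²·627) = 3.422×10^-4 K/W
  R_cast iron = (1/0.609 − 1/0.633)/(4πk) = 0.06226/(4π·52.3) = 9.473×10^-5 K/W
  R_fibreglass batt = (1/0.633 − 1/1.01)/(4πk) = 0.5897/(4π·0.0324) = 1.448 K/W
  R_phenolic foam = (1/1.01 − 1/1.50)/(4πk) = 0.3234/(4π·0.0198) = 1.300 K/W
  R_cellular glass = (1/1.50 − 1/1.87)/(4πk) = 0.1319/(4π·0.0612) = 0.1715 K/W
ΣR = 3.422×10^-4 + 9.473×10^-5 + 1.448 + 1.300 + 0.1715 = 2.920 K/W
Q = ΔT/ΣR = (90 K − 297.9 K)/2.920 = -71.20 W
From the inner boundary to the fibreglass batt/phenolic foam interface, ΣR_partial = 1.448 K/W.
T_interface = T_in − Q·ΣR_partial = 90 K − (-71.20)(1.448) = 193.1 K

T = 193.1 K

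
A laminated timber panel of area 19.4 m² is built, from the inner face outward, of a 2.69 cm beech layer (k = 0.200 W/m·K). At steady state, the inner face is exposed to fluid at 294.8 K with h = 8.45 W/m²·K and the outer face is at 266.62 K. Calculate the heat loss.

Resistance network (inner→outer):
  R_conv,in = 1/(hA) = 1/(8.45·19.4) = 0.006100 K/W
  R_beech = L/(kA) = 0.0269/(0.200·19.4) = 0.006933 K/W
ΣR = 0.006100 + 0.006933 = 0.01303 K/W
Q = ΔT/ΣR = (294.8 K − 266.62 K)/0.01303 = 2160 W

Q = 2.16 kW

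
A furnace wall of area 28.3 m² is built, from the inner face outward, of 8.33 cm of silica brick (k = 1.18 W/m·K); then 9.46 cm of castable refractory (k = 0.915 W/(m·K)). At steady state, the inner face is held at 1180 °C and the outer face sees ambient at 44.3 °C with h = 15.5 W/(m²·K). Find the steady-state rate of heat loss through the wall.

Q = 135 kW

Resistance network (inner→outer):
  R_silica brick = L/(kA) = 0.0833/(1.18·28.3) = 0.002494 K/W
  R_castable refractory = L/(kA) = 0.0946/(0.915·28.3) = 0.003653 K/W
  R_conv,out = 1/(hA) = 1/(15.5·28.3) = 0.002280 K/W
ΣR = 0.002494 + 0.003653 + 0.002280 = 0.008427 K/W
Q = ΔT/ΣR = (1180 °C − 44.3 °C)/0.008427 = 1.35×10^5 W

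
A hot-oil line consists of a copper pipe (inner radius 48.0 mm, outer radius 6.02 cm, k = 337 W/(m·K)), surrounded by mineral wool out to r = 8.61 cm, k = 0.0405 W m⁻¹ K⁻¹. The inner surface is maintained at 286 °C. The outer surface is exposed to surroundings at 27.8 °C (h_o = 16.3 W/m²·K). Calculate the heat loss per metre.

Q' = 170 W/m

Resistance network (inner→outer):
  R'_copper = ln(0.0602/0.0480)/(2πk) = 0.2265/(2π·337) = 1.070×10^-4 m·K/W
  R'_mineral wool = ln(0.0861/0.0602)/(2πk) = 0.3578/(2π·0.0405) = 1.406 m·K/W
  R'_conv,out = 1/(2πr h) = 1/(2π·0.0861·16.3) = 0.1134 m·K/W
ΣR = 1.070×10^-4 + 1.406 + 0.1134 = 1.520 m·K/W
Q' = ΔT/ΣR = (286 °C − 27.8 °C)/1.520 = 170 W/m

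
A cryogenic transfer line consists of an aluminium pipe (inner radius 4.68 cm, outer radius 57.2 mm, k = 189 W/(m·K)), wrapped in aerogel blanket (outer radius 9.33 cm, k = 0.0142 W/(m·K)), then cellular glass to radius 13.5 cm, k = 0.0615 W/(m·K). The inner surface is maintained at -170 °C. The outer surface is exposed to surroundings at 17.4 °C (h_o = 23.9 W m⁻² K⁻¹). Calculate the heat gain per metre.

Series thermal resistances, inner to outer:
  R'_aluminium = ln(0.0572/0.0468)/(2πk) = 0.2007/(2π·189) = 1.690×10^-4 m·K/W
  R'_aerogel blanket = ln(0.0933/0.0572)/(2πk) = 0.4893/(2π·0.0142) = 5.484 m·K/W
  R'_cellular glass = ln(0.135/0.0933)/(2πk) = 0.3695/(2π·0.0615) = 0.9561 m·K/W
  R'_conv,out = 1/(2πr h) = 1/(2π·0.135·23.9) = 0.04933 m·K/W
ΣR = 1.690×10^-4 + 5.484 + 0.9561 + 0.04933 = 6.490 m·K/W
Q' = ΔT/ΣR = (-170 °C − 17.4 °C)/6.490 = -28.9 W/m
(Negative Q' ⇒ heat flows inward; heat gain = 28.9 W/m.)

Q' = 28.9 W/m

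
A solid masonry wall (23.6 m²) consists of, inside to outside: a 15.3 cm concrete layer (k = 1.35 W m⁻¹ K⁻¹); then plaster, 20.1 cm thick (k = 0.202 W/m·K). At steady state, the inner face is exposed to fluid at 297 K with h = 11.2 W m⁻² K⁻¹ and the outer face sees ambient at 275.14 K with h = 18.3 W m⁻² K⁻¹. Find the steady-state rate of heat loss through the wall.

Series thermal resistances, inner to outer:
  R_conv,in = 1/(hA) = 1/(11.2·23.6) = 0.003783 K/W
  R_concrete = L/(kA) = 0.153/(1.35·23.6) = 0.004802 K/W
  R_plaster = L/(kA) = 0.201/(0.202·23.6) = 0.04216 K/W
  R_conv,out = 1/(hA) = 1/(18.3·23.6) = 0.002315 K/W
ΣR = 0.003783 + 0.004802 + 0.04216 + 0.002315 = 0.05306 K/W
Q = ΔT/ΣR = (297 K − 275.14 K)/0.05306 = 412 W

Q = 412 W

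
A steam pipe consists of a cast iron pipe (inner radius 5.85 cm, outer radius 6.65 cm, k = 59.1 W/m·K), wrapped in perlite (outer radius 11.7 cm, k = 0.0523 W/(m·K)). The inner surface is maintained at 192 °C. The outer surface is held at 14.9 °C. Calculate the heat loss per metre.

Treat each layer as a resistance in series:
  R'_cast iron = ln(0.0665/0.0585)/(2πk) = 0.1282/(2π·59.1) = 3.452×10^-4 m·K/W
  R'_perlite = ln(0.117/0.0665)/(2πk) = 0.5650/(2π·0.0523) = 1.719 m·K/W
ΣR = 3.452×10^-4 + 1.719 = 1.719 m·K/W
Q' = ΔT/ΣR = (192 °C − 14.9 °C)/1.719 = 103 W/m

Q' = 103 W/m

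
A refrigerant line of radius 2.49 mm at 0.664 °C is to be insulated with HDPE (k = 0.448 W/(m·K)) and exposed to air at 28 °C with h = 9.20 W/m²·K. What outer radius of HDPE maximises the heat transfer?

For a cylinder, r_cr = k_ins/h = 0.448/9.20 = 0.0487 m = 4.87 cm

r_cr = 4.87 cm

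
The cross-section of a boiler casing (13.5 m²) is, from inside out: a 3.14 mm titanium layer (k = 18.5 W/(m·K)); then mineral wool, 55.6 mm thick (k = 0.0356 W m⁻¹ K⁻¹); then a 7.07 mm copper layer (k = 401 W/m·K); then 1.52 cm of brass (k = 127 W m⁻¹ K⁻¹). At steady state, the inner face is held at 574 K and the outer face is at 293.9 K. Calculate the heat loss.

Resistance network (inner→outer):
  R_titanium = L/(kA) = 0.00314/(18.5·13.5) = 1.257×10^-5 K/W
  R_mineral wool = L/(kA) = 0.0556/(0.0356·13.5) = 0.1157 K/W
  R_copper = L/(kA) = 0.00707/(401·13.5) = 1.306×10^-6 K/W
  R_brass = L/(kA) = 0.0152/(127·13.5) = 8.866×10^-6 K/W
ΣR = 1.257×10^-5 + 0.1157 + 1.306×10^-6 + 8.866×10^-6 = 0.1157 K/W
Q = ΔT/ΣR = (574 K − 293.9 K)/0.1157 = 2420 W

Q = 2.42 kW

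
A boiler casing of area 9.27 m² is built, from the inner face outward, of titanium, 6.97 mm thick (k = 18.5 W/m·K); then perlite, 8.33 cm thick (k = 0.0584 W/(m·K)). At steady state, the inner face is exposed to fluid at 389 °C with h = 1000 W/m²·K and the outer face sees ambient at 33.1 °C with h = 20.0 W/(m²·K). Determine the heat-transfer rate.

Treat each layer as a resistance in series:
  R_conv,in = 1/(hA) = 1/(1000·9.27) = 1.079×10^-4 K/W
  R_titanium = L/(kA) = 0.00697/(18.5·9.27) = 4.064×10^-5 K/W
  R_perlite = L/(kA) = 0.0833/(0.0584·9.27) = 0.1539 K/W
  R_conv,out = 1/(hA) = 1/(20.0·9.27) = 0.005394 K/W
ΣR = 1.079×10^-4 + 4.064×10^-5 + 0.1539 + 0.005394 = 0.1594 K/W
Q = ΔT/ΣR = (389 °C − 33.1 °C)/0.1594 = 2230 W

Q = 2230 W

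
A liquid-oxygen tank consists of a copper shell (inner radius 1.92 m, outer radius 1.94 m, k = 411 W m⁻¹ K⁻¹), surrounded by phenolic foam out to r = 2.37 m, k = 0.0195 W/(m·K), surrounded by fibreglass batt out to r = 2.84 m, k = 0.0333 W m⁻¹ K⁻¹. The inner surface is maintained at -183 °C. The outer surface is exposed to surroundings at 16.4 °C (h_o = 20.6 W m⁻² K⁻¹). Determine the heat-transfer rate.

Q = 363 W

Treat each layer as a resistance in series:
  R_copper = (1/1.92 − 1/1.94)/(4πk) = 0.005369/(4π·411) = 1.040×10^-6 K/W
  R_phenolic foam = (1/1.94 − 1/2.37)/(4πk) = 0.09352/(4π·0.0195) = 0.3817 K/W
  R_fibreglass batt = (1/2.37 − 1/2.84)/(4πk) = 0.06983/(4π·0.0333) = 0.1669 K/W
  R_conv,out = 1/(4πr²h) = 1/(4π·2.84²·20.6) = 4.789×10^-4 K/W
ΣR = 1.040×10^-6 + 0.3817 + 0.1669 + 4.789×10^-4 = 0.5491 K/W
Q = ΔT/ΣR = (-183 °C − 16.4 °C)/0.5491 = -363 W
(Negative Q ⇒ heat flows inward; heat gain = 363 W.)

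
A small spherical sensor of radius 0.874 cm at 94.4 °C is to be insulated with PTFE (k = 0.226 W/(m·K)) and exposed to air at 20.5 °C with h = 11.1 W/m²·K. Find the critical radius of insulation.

For a sphere, r_cr = 2k_ins/h = 2·0.226/11.1 = 0.0407 m = 4.07 cm

r_cr = 4.07 cm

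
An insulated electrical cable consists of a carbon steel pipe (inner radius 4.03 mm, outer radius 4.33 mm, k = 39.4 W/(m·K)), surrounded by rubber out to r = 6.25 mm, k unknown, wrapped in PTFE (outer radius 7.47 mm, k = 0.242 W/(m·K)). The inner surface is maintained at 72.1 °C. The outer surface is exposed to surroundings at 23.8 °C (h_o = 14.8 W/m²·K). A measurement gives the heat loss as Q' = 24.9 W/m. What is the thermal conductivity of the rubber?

ΣR = ΔT/Q' = |72.1 − 23.8|/24.9 = 1.940 m·K/W
Known resistances:
  R'_carbon steel = ln(0.00433/0.00403)/(2πk) = 0.07180/(2π·39.4) = 2.900×10^-4 m·K/W
  R'_PTFE = ln(0.00747/0.00625)/(2πk) = 0.1783/(2π·0.242) = 0.1173 m·K/W
  R'_conv,out = 1/(2πr h) = 1/(2π·0.00747·14.8) = 1.440 m·K/W
R_rubber = ΣR − ΣR_known = 1.940 − 1.558 = 0.3820 m·K/W
ln(r₂/r₁)/(2πk) = 0.3820 ⇒ k = 0.3670/(2π·0.3820) = 0.153 W/m·K

k = 0.153 W/m·K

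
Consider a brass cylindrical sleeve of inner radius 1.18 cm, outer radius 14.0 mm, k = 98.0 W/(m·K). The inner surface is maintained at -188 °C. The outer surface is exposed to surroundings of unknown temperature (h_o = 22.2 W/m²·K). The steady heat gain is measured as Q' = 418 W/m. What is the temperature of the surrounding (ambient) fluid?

Series resistances:
  R'_brass = ln(0.0140/0.0118)/(2πk) = 0.1710/(2π·98.0) = 2.776×10^-4 m·K/W
  R'_conv,out = 1/(2πr h) = 1/(2π·0.0140·22.2) = 0.5121 m·K/W
ΣR = 0.5124 m·K/W
ΔT = Q'·ΣR = 418 × 0.5124 = 214.2 K
Heat flows inward, so T_out = T_in + ΔT = -188 + 214.2 = 26.2 °C

T_out = 26.2 °C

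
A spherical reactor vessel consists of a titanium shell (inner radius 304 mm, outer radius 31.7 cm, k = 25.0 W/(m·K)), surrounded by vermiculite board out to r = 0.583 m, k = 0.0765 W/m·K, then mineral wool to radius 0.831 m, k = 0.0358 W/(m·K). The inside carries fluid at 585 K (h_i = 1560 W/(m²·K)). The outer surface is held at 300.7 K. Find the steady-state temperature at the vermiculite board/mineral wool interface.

Treat each layer as a resistance in series:
  R_conv,in = 1/(4πr²h) = 1/(4π·0.304²·1560) = 5.520×10^-4 K/W
  R_titanium = (1/0.304 − 1/0.317)/(4πk) = 0.1349/(4π·25.0) = 4.294×10^-4 K/W
  R_vermiculite board = (1/0.317 − 1/0.583)/(4πk) = 1.439/(4π·0.0765) = 1.497 K/W
  R_mineral wool = (1/0.583 − 1/0.831)/(4πk) = 0.5119/(4π·0.0358) = 1.138 K/W
ΣR = 5.520×10^-4 + 4.294×10^-4 + 1.497 + 1.138 = 2.636 K/W
Q = ΔT/ΣR = (585 K − 300.7 K)/2.636 = 107.9 W
From the inner boundary to the vermiculite board/mineral wool interface, ΣR_partial = 1.498 K/W.
T_interface = T_in − Q·ΣR_partial = 585 K − (107.9)(1.498) = 423 K

T = 423 K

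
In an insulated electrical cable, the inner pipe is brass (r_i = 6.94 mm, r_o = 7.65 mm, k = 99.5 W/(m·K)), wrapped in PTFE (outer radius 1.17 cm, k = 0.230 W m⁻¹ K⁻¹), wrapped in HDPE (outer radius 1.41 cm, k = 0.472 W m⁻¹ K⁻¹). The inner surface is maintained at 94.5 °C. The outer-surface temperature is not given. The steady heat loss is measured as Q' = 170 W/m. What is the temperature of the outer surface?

Sum the resistances:
  R'_brass = ln(0.00765/0.00694)/(2πk) = 0.09740/(2π·99.5) = 1.558×10^-4 m·K/W
  R'_PTFE = ln(0.0117/0.00765)/(2πk) = 0.4249/(2π·0.230) = 0.2940 m·K/W
  R'_HDPE = ln(0.0141/0.0117)/(2πk) = 0.1866/(2π·0.472) = 0.06292 m·K/W
ΣR = 0.3571 m·K/W
ΔT = Q'·ΣR = 170 × 0.3571 = 60.71 K
Heat flows outward, so T_out = T_in − ΔT = 94.5 − 60.71 = 33.8 °C

T_out = 33.8 °C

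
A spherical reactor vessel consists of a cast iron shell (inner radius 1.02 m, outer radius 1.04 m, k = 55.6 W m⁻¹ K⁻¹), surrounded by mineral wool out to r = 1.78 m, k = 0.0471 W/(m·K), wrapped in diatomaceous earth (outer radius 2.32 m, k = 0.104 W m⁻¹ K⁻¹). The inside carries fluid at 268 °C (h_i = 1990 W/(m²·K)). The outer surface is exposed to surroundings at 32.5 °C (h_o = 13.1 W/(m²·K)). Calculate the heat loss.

Resistance network (inner→outer):
  R_conv,in = 1/(4πr²h) = 1/(4π·1.02²·1990) = 3.844×10^-5 K/W
  R_cast iron = (1/1.02 − 1/1.04)/(4πk) = 0.01885/(4π·55.6) = 2.698×10^-5 K/W
  R_mineral wool = (1/1.04 − 1/1.78)/(4πk) = 0.3997/(4π·0.0471) = 0.6754 K/W
  R_diatomaceous earth = (1/1.78 − 1/2.32)/(4πk) = 0.1308/(4π·0.104) = 0.1001 K/W
  R_conv,out = 1/(4πr²h) = 1/(4π·2.32²·13.1) = 0.001129 K/W
ΣR = 3.844×10^-5 + 2.698×10^-5 + 0.6754 + 0.1001 + 0.001129 = 0.7767 K/W
Q = ΔT/ΣR = (268 °C − 32.5 °C)/0.7767 = 303 W

Q = 303 W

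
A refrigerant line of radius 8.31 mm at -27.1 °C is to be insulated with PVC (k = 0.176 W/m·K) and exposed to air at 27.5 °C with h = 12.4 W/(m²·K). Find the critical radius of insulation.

For a cylinder, r_cr = k_ins/h = 0.176/12.4 = 0.0142 m = 1.42 cm

r_cr = 1.42 cm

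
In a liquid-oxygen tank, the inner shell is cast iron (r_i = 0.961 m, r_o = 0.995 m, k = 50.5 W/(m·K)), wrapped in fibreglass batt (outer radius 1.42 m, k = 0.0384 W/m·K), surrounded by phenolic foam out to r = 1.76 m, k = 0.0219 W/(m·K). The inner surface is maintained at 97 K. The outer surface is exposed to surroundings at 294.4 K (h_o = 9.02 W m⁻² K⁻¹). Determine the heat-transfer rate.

Q = 176 W

Treat each layer as a resistance in series:
  R_cast iron = (1/0.961 − 1/0.995)/(4πk) = 0.03556/(4π·50.5) = 5.603×10^-5 K/W
  R_fibreglass batt = (1/0.995 − 1/1.42)/(4πk) = 0.3008/(4π·0.0384) = 0.6234 K/W
  R_phenolic foam = (1/1.42 − 1/1.76)/(4πk) = 0.1360/(4π·0.0219) = 0.4943 K/W
  R_conv,out = 1/(4πr²h) = 1/(4π·1.76²·9.02) = 0.002848 K/W
ΣR = 5.603×10^-5 + 0.6234 + 0.4943 + 0.002848 = 1.121 K/W
Q = ΔT/ΣR = (97 K − 294.4 K)/1.121 = -176 W
(Negative Q ⇒ heat flows inward; heat gain = 176 W.)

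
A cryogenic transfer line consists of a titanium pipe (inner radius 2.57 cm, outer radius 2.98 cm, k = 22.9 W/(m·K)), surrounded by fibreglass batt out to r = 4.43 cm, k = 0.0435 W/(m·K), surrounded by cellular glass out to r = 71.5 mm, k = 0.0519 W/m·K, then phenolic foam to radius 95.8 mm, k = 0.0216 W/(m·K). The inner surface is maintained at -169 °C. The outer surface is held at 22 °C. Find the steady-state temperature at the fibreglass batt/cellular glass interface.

T = -114 °C

Series thermal resistances, inner to outer:
  R'_titanium = ln(0.0298/0.0257)/(2πk) = 0.1480/(2π·22.9) = 0.001029 m·K/W
  R'_fibreglass batt = ln(0.0443/0.0298)/(2πk) = 0.3965/(2π·0.0435) = 1.451 m·K/W
  R'_cellular glass = ln(0.0715/0.0443)/(2πk) = 0.4787/(2π·0.0519) = 1.468 m·K/W
  R'_phenolic foam = ln(0.0958/0.0715)/(2πk) = 0.2926/(2π·0.0216) = 2.156 m·K/W
ΣR = 0.001029 + 1.451 + 1.468 + 2.156 = 5.076 m·K/W
Q' = ΔT/ΣR = (-169 °C − 22 °C)/5.076 = -37.63 W/m
From the inner boundary to the fibreglass batt/cellular glass interface, ΣR_partial = 1.452 m·K/W.
T_interface = T_in − Q'·ΣR_partial = -169 °C − (-37.63)(1.452) = -114 °C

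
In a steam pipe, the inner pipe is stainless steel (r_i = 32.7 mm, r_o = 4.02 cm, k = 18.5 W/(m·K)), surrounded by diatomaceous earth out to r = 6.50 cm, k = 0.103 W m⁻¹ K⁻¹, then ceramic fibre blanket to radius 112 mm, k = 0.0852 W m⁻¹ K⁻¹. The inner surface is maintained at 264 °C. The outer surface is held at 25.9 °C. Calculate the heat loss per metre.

Series thermal resistances, inner to outer:
  R'_stainless steel = ln(0.0402/0.0327)/(2πk) = 0.2065/(2π·18.5) = 0.001776 m·K/W
  R'_diatomaceous earth = ln(0.0650/0.0402)/(2πk) = 0.4805/(2π·0.103) = 0.7425 m·K/W
  R'_ceramic fibre blanket = ln(0.112/0.0650)/(2πk) = 0.5441/(2π·0.0852) = 1.016 m·K/W
ΣR = 0.001776 + 0.7425 + 1.016 = 1.760 m·K/W
Q' = ΔT/ΣR = (264 °C − 25.9 °C)/1.760 = 135 W/m

Q' = 135 W/m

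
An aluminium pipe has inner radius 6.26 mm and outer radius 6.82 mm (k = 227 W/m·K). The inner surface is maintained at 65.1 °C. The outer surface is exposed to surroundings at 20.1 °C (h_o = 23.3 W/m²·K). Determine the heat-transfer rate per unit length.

Series thermal resistances, inner to outer:
  R'_aluminium = ln(0.00682/0.00626)/(2πk) = 0.08568/(2π·227) = 6.007×10^-5 m·K/W
  R'_conv,out = 1/(2πr h) = 1/(2π·0.00682·23.3) = 1.002 m·K/W
ΣR = 6.007×10^-5 + 1.002 = 1.002 m·K/W
Q' = ΔT/ΣR = (65.1 °C − 20.1 °C)/1.002 = 44.9 W/m

Q' = 44.9 W/m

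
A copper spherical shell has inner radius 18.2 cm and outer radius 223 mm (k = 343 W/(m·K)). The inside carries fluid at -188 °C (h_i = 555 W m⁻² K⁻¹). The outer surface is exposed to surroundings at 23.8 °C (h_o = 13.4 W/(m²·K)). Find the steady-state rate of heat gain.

Q = 1710 W

Resistance network (inner→outer):
  R_conv,in = 1/(4πr²h) = 1/(4π·0.182²·555) = 0.004329 K/W
  R_copper = (1/0.182 − 1/0.223)/(4πk) = 1.010/(4π·343) = 2.344×10^-4 K/W
  R_conv,out = 1/(4πr²h) = 1/(4π·0.223²·13.4) = 0.1194 K/W
ΣR = 0.004329 + 2.344×10^-4 + 0.1194 = 0.1240 K/W
Q = ΔT/ΣR = (-188 °C − 23.8 °C)/0.1240 = -1710 W
(Negative Q ⇒ heat flows inward; heat gain = 1710 W.)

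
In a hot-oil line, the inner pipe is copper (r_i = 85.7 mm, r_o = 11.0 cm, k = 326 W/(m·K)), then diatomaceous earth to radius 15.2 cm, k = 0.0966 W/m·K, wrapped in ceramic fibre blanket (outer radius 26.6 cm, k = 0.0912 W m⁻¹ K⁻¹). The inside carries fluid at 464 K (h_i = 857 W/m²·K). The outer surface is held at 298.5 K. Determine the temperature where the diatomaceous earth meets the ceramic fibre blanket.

T = 405 K

Resistance network (inner→outer):
  R'_conv,in = 1/(2πr h) = 1/(2π·0.0857·857) = 0.002167 m·K/W
  R'_copper = ln(0.110/0.0857)/(2πk) = 0.2496/(2π·326) = 1.219×10^-4 m·K/W
  R'_diatomaceous earth = ln(0.152/0.110)/(2πk) = 0.3234/(2π·0.0966) = 0.5328 m·K/W
  R'_ceramic fibre blanket = ln(0.266/0.152)/(2πk) = 0.5596/(2π·0.0912) = 0.9766 m·K/W
ΣR = 0.002167 + 1.219×10^-4 + 0.5328 + 0.9766 = 1.512 m·K/W
Q' = ΔT/ΣR = (464 K − 298.5 K)/1.512 = 109.5 W/m
From the inner boundary to the diatomaceous earth/ceramic fibre blanket interface, ΣR_partial = 0.5351 m·K/W.
T_interface = T_in − Q'·ΣR_partial = 464 K − (109.5)(0.5351) = 405 K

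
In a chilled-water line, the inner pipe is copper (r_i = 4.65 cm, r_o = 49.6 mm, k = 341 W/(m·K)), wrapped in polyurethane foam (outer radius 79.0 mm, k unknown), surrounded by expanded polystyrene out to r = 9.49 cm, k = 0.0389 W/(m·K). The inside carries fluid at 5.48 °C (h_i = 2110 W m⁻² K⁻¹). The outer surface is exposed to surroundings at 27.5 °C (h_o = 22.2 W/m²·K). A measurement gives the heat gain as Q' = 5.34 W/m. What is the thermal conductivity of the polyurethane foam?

ΣR = ΔT/Q' = |5.48 − 27.5|/5.34 = 4.124 m·K/W
Known resistances:
  R'_conv,in = 1/(2πr h) = 1/(2π·0.0465·2110) = 0.001622 m·K/W
  R'_copper = ln(0.0496/0.0465)/(2πk) = 0.06454/(2π·341) = 3.012×10^-5 m·K/W
  R'_expanded polystyrene = ln(0.0949/0.0790)/(2πk) = 0.1834/(2π·0.0389) = 0.7503 m·K/W
  R'_conv,out = 1/(2πr h) = 1/(2π·0.0949·22.2) = 0.07554 m·K/W
R_polyurethane foam = ΣR − ΣR_known = 4.124 − 0.8275 = 3.296 m·K/W
ln(r₂/r₁)/(2πk) = 3.296 ⇒ k = 0.4655/(2π·3.296) = 0.0225 W/m·K

k = 0.0225 W/m·K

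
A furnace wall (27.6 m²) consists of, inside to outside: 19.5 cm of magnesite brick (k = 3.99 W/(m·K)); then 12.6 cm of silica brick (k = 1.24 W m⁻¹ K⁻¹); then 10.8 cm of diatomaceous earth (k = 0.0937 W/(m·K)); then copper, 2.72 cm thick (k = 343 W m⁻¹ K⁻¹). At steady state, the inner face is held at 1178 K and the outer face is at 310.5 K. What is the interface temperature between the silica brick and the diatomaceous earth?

T = 1078 K

Series thermal resistances, inner to outer:
  R_magnesite brick = L/(kA) = 0.195/(3.99·27.6) = 0.001771 K/W
  R_silica brick = L/(kA) = 0.126/(1.24·27.6) = 0.003682 K/W
  R_diatomaceous earth = L/(kA) = 0.108/(0.0937·27.6) = 0.04176 K/W
  R_copper = L/(kA) = 0.0272/(343·27.6) = 2.873×10^-6 K/W
ΣR = 0.001771 + 0.003682 + 0.04176 + 2.873×10^-6 = 0.04722 K/W
Q = ΔT/ΣR = (1178 K − 310.5 K)/0.04722 = 18370 W
From the inner boundary to the silica brick/diatomaceous earth interface, ΣR_partial = 0.005453 K/W.
T_interface = T_in − Q·ΣR_partial = 1178 K − (18370)(0.005453) = 1078 K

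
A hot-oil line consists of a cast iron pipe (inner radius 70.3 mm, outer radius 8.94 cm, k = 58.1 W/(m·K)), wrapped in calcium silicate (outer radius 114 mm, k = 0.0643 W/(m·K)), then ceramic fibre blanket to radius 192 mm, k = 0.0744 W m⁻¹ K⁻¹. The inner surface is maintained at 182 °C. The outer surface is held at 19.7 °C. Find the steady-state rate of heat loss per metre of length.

Resistance network (inner→outer):
  R'_cast iron = ln(0.0894/0.0703)/(2πk) = 0.2403/(2π·58.1) = 6.584×10^-4 m·K/W
  R'_calcium silicate = ln(0.114/0.0894)/(2πk) = 0.2431/(2π·0.0643) = 0.6017 m·K/W
  R'_ceramic fibre blanket = ln(0.192/0.114)/(2πk) = 0.5213/(2π·0.0744) = 1.115 m·K/W
ΣR = 6.584×10^-4 + 0.6017 + 1.115 = 1.717 m·K/W
Q' = ΔT/ΣR = (182 °C − 19.7 °C)/1.717 = 94.5 W/m

Q' = 94.5 W/m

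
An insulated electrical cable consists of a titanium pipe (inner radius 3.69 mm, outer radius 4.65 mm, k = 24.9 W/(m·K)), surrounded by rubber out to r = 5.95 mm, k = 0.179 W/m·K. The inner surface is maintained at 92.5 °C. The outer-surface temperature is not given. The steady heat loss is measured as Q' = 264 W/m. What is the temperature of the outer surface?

T_out = 34.2 °C

Series resistances:
  R'_titanium = ln(0.00465/0.00369)/(2πk) = 0.2312/(2π·24.9) = 0.001478 m·K/W
  R'_rubber = ln(0.00595/0.00465)/(2πk) = 0.2465/(2π·0.179) = 0.2192 m·K/W
ΣR = 0.2207 m·K/W
ΔT = Q'·ΣR = 264 × 0.2207 = 58.26 K
Heat flows outward, so T_out = T_in − ΔT = 92.5 − 58.26 = 34.2 °C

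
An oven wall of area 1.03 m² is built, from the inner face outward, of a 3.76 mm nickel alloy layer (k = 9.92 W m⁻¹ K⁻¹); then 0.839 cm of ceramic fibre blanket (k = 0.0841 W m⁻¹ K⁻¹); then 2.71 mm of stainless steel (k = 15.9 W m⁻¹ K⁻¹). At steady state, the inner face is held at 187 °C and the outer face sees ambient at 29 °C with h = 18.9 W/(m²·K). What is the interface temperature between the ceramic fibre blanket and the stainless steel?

T = 83.7 °C

Series thermal resistances, inner to outer:
  R_nickel alloy = L/(kA) = 0.00376/(9.92·1.03) = 3.680×10^-4 K/W
  R_ceramic fibre blanket = L/(kA) = 0.00839/(0.0841·1.03) = 0.09686 K/W
  R_stainless steel = L/(kA) = 0.00271/(15.9·1.03) = 1.655×10^-4 K/W
  R_conv,out = 1/(hA) = 1/(18.9·1.03) = 0.05137 K/W
ΣR = 3.680×10^-4 + 0.09686 + 1.655×10^-4 + 0.05137 = 0.1488 K/W
Q = ΔT/ΣR = (187 °C − 29 °C)/0.1488 = 1062 W
From the inner boundary to the ceramic fibre blanket/stainless steel interface, ΣR_partial = 0.09723 K/W.
T_interface = T_in − Q·ΣR_partial = 187 °C − (1062)(0.09723) = 83.7 °C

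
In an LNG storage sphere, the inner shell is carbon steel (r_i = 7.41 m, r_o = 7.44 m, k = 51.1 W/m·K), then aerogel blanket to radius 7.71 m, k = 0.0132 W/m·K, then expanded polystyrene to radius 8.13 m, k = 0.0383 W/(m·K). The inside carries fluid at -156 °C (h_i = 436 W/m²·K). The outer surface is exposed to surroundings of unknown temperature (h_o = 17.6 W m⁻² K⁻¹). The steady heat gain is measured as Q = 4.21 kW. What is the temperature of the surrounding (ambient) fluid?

Series resistances:
  R_conv,in = 1/(4πr²h) = 1/(4π·7.41²·436) = 3.324×10^-6 K/W
  R_carbon steel = (1/7.41 − 1/7.44)/(4πk) = 5.442×10^-4/(4π·51.1) = 8.474×10^-7 K/W
  R_aerogel blanket = (1/7.44 − 1/7.71)/(4πk) = 0.004707/(4π·0.0132) = 0.02838 K/W
  R_expanded polystyrene = (1/7.71 − 1/8.13)/(4πk) = 0.006700/(4π·0.0383) = 0.01392 K/W
  R_conv,out = 1/(4πr²h) = 1/(4π·8.13²·17.6) = 6.841×10^-5 K/W
ΣR = 0.04237 K/W
ΔT = Q·ΣR = 4210 × 0.04237 = 178.4 K
Heat flows inward, so T_out = T_in + ΔT = -156 + 178.4 = 22.4 °C

T_out = 22.4 °C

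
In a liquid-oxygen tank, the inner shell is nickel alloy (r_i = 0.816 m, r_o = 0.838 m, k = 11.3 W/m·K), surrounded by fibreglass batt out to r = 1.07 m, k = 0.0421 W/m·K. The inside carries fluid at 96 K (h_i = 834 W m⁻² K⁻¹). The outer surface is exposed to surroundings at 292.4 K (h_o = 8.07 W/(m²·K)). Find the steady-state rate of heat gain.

Q = 394 W

Resistance network (inner→outer):
  R_conv,in = 1/(4πr²h) = 1/(4π·0.816²·834) = 1.433×10^-4 K/W
  R_nickel alloy = (1/0.816 − 1/0.838)/(4πk) = 0.03217/(4π·11.3) = 2.266×10^-4 K/W
  R_fibreglass batt = (1/0.838 − 1/1.07)/(4πk) = 0.2587/(4π·0.0421) = 0.4891 K/W
  R_conv,out = 1/(4πr²h) = 1/(4π·1.07²·8.07) = 0.008613 K/W
ΣR = 1.433×10^-4 + 2.266×10^-4 + 0.4891 + 0.008613 = 0.4981 K/W
Q = ΔT/ΣR = (96 K − 292.4 K)/0.4981 = -394 W
(Negative Q ⇒ heat flows inward; heat gain = 394 W.)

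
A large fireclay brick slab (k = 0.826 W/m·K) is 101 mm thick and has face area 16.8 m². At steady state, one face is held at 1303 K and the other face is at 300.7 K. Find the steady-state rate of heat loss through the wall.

Q = 1.38×10^5 W

Q = kA·ΔT/L = 0.826 × 16.8 × |1303 K − 300.7 K| / 0.101 = 1.38×10^5 W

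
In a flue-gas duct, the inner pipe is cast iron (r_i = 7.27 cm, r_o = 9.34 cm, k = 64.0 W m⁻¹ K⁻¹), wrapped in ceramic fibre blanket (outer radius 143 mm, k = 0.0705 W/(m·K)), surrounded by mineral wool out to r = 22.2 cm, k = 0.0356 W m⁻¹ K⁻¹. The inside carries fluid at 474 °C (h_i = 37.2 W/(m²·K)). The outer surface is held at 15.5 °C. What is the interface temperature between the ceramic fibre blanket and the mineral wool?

Treat each layer as a resistance in series:
  R'_conv,in = 1/(2πr h) = 1/(2π·0.0727·37.2) = 0.05885 m·K/W
  R'_cast iron = ln(0.0934/0.0727)/(2πk) = 0.2505/(2π·64.0) = 6.231×10^-4 m·K/W
  R'_ceramic fibre blanket = ln(0.143/0.0934)/(2πk) = 0.4260/(2π·0.0705) = 0.9616 m·K/W
  R'_mineral wool = ln(0.222/0.143)/(2πk) = 0.4398/(2π·0.0356) = 1.966 m·K/W
ΣR = 0.05885 + 6.231×10^-4 + 0.9616 + 1.966 = 2.987 m·K/W
Q' = ΔT/ΣR = (474 °C − 15.5 °C)/2.987 = 153.5 W/m
From the inner boundary to the ceramic fibre blanket/mineral wool interface, ΣR_partial = 1.021 m·K/W.
T_interface = T_in − Q'·ΣR_partial = 474 °C − (153.5)(1.021) = 317 °C

T = 317 °C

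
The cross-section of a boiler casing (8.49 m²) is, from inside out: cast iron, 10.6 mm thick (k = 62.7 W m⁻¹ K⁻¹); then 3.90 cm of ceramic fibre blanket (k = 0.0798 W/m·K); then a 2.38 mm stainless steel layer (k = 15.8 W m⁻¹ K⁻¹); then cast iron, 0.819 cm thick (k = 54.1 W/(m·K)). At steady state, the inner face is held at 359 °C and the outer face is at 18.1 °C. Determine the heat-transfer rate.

Q = 5.92 kW

Resistance network (inner→outer):
  R_cast iron = L/(kA) = 0.0106/(62.7·8.49) = 1.991×10^-5 K/W
  R_ceramic fibre blanket = L/(kA) = 0.0390/(0.0798·8.49) = 0.05756 K/W
  R_stainless steel = L/(kA) = 0.00238/(15.8·8.49) = 1.774×10^-5 K/W
  R_cast iron = L/(kA) = 0.00819/(54.1·8.49) = 1.783×10^-5 K/W
ΣR = 1.991×10^-5 + 0.05756 + 1.774×10^-5 + 1.783×10^-5 = 0.05762 K/W
Q = ΔT/ΣR = (359 °C − 18.1 °C)/0.05762 = 5920 W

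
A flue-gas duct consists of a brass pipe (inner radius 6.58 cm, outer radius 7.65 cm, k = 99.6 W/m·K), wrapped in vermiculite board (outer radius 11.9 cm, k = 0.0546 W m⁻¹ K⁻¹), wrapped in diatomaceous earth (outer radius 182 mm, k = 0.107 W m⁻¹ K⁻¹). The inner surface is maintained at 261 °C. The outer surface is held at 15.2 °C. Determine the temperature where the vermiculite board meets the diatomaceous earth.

T = 96.1 °C

Treat each layer as a resistance in series:
  R'_brass = ln(0.0765/0.0658)/(2πk) = 0.1507/(2π·99.6) = 2.408×10^-4 m·K/W
  R'_vermiculite board = ln(0.119/0.0765)/(2πk) = 0.4418/(2π·0.0546) = 1.288 m·K/W
  R'_diatomaceous earth = ln(0.182/0.119)/(2πk) = 0.4249/(2π·0.107) = 0.6320 m·K/W
ΣR = 2.408×10^-4 + 1.288 + 0.6320 = 1.920 m·K/W
Q' = ΔT/ΣR = (261 °C − 15.2 °C)/1.920 = 128.0 W/m
From the inner boundary to the vermiculite board/diatomaceous earth interface, ΣR_partial = 1.288 m·K/W.
T_interface = T_in − Q'·ΣR_partial = 261 °C − (128.0)(1.288) = 96.1 °C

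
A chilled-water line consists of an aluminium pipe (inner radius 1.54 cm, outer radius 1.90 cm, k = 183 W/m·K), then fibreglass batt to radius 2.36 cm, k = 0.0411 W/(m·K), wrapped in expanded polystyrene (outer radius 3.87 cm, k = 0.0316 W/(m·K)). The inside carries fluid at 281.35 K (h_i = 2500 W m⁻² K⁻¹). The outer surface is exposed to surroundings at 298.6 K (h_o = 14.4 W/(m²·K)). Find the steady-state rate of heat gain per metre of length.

Series thermal resistances, inner to outer:
  R'_conv,in = 1/(2πr h) = 1/(2π·0.0154·2500) = 0.004134 m·K/W
  R'_aluminium = ln(0.0190/0.0154)/(2πk) = 0.2101/(2π·183) = 1.827×10^-4 m·K/W
  R'_fibreglass batt = ln(0.0236/0.0190)/(2πk) = 0.2168/(2π·0.0411) = 0.8396 m·K/W
  R'_expanded polystyrene = ln(0.0387/0.0236)/(2πk) = 0.4946/(2π·0.0316) = 2.491 m·K/W
  R'_conv,out = 1/(2πr h) = 1/(2π·0.0387·14.4) = 0.2856 m·K/W
ΣR = 0.004134 + 1.827×10^-4 + 0.8396 + 2.491 + 0.2856 = 3.621 m·K/W
Q' = ΔT/ΣR = (281.35 K − 298.6 K)/3.621 = -4.76 W/m
(Negative Q' ⇒ heat flows inward; heat gain = 4.76 W/m.)

Q' = 4.76 W/m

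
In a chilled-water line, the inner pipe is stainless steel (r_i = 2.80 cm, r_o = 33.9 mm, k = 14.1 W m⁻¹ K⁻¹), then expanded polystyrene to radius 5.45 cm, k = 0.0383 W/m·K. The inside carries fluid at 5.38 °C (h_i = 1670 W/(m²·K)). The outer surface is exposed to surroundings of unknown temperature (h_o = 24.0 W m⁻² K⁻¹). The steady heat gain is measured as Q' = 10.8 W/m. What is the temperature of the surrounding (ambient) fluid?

Series resistances:
  R'_conv,in = 1/(2πr h) = 1/(2π·0.0280·1670) = 0.003404 m·K/W
  R'_stainless steel = ln(0.0339/0.0280)/(2πk) = 0.1912/(2π·14.1) = 0.002158 m·K/W
  R'_expanded polystyrene = ln(0.0545/0.0339)/(2πk) = 0.4748/(2π·0.0383) = 1.973 m·K/W
  R'_conv,out = 1/(2πr h) = 1/(2π·0.0545·24.0) = 0.1217 m·K/W
ΣR = 2.100 m·K/W
ΔT = Q'·ΣR = 10.8 × 2.100 = 22.68 K
Heat flows inward, so T_out = T_in + ΔT = 5.38 + 22.68 = 28.1 °C

T_out = 28.1 °C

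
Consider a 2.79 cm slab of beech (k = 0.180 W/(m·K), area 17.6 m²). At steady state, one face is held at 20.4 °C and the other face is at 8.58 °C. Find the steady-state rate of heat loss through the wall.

Q = 1340 W

Q = kA·ΔT/L = 0.180 × 17.6 × |20.4 °C − 8.58 °C| / 0.0279 = 1340 W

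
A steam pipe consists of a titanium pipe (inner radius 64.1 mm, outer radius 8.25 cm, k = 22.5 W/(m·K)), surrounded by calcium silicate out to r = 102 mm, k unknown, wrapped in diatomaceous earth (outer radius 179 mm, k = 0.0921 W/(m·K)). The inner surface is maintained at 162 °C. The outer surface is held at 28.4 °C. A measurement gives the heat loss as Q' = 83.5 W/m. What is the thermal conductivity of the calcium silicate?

ΣR = ΔT/Q' = |162 − 28.4|/83.5 = 1.600 m·K/W
Known resistances:
  R'_titanium = ln(0.0825/0.0641)/(2πk) = 0.2524/(2π·22.5) = 0.001785 m·K/W
  R'_diatomaceous earth = ln(0.179/0.102)/(2πk) = 0.5624/(2π·0.0921) = 0.9719 m·K/W
R_calcium silicate = ΣR − ΣR_known = 1.600 − 0.9737 = 0.6263 m·K/W
ln(r₂/r₁)/(2πk) = 0.6263 ⇒ k = 0.2122/(2π·0.6263) = 0.0539 W/m·K

k = 0.0539 W/m·K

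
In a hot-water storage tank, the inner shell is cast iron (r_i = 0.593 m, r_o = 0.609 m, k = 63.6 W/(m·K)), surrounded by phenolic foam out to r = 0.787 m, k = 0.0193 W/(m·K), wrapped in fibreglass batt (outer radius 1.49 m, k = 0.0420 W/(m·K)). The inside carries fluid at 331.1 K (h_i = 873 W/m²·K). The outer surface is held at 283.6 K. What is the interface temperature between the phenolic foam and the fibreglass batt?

T = 303.8 K

Resistance network (inner→outer):
  R_conv,in = 1/(4πr²h) = 1/(4π·0.593²·873) = 2.592×10^-4 K/W
  R_cast iron = (1/0.593 − 1/0.609)/(4πk) = 0.04430/(4π·63.6) = 5.543×10^-5 K/W
  R_phenolic foam = (1/0.609 − 1/0.787)/(4πk) = 0.3714/(4π·0.0193) = 1.531 K/W
  R_fibreglass batt = (1/0.787 − 1/1.49)/(4πk) = 0.5995/(4π·0.0420) = 1.136 K/W
ΣR = 2.592×10^-4 + 5.543×10^-5 + 1.531 + 1.136 = 2.667 K/W
Q = ΔT/ΣR = (331.1 K − 283.6 K)/2.667 = 17.81 W
From the inner boundary to the phenolic foam/fibreglass batt interface, ΣR_partial = 1.531 K/W.
T_interface = T_in − Q·ΣR_partial = 331.1 K − (17.81)(1.531) = 303.8 K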